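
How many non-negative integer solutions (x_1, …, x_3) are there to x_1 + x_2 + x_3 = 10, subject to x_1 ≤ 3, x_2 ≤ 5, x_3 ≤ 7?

18

Without the upper bounds there are C(12,2) = 66 ways to split 10 among 3 variables.
Subtract solutions that violate a single cap (substitute x_i' = x_i − (cap_i+1)): x_1 ≥ 4 gives C(8,2) = 28; x_2 ≥ 6 gives C(6,2) = 15; x_3 ≥ 8 gives C(4,2) = 6. Together 49.
Add back pairs where two caps are both exceeded: 1 + 0 + 0 = 1.
By inclusion–exclusion the count is 66 − 49 + 1 = 18.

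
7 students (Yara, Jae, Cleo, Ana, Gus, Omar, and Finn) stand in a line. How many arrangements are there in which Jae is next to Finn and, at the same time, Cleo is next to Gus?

Treat {Jae,Finn} as one block (2 orders) and {Cleo,Gus} as another (2 orders).
That leaves 5 units to arrange: 2 × 2 × 5! = 4 × 120 = 480.

480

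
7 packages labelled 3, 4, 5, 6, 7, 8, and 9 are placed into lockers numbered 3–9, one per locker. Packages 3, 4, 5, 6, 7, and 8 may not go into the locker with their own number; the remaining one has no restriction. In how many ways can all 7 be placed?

Let Aᵢ (for 3 ≤ i ≤ 8) be the placements that put package i in its forbidden locker. Any j of these fix j positions, leaving (7−j)! ways to fill the rest, and there are C(6,j) ways to pick which j.
By inclusion–exclusion, the number of valid placements is Σ_{j=0}^{6} (−1)^j C(6,j)·(7−j)!.
Computing: 5040 − 4320 + 1800 − 480 + 90 − 12 + 1 = 2119.

2119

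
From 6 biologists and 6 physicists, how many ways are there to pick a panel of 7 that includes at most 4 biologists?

Split by how many biologists are chosen (0 through 4).
Sum: C(6,0)·C(6,7) + C(6,1)·C(6,6) + C(6,2)·C(6,5) + C(6,3)·C(6,4) + C(6,4)·C(6,3) = 0 + 6 + 90 + 300 + 300 = 696.

696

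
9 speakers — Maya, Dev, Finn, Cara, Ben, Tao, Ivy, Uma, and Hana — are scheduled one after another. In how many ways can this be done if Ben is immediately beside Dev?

80640

Glue Ben and Dev into one block (2 internal orders), leaving 8 units to arrange in a row.
That gives 2 × 8! = 2 × 40320 = 80640.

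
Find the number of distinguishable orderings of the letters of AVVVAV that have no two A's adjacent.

Total arrangements of AVVVAV: 6!/(4!·2!) = 15.
Arrangements with the A's together: treat AA as one letter, giving (5)!/(4!) = 5.
Subtracting, 15 − 5 = 10 arrangements keep the A's apart.

10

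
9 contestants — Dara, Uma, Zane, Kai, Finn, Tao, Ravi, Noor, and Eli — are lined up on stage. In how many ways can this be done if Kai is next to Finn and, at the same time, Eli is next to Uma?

20160

Treat {Kai,Finn} as one block (2 orders) and {Eli,Uma} as another (2 orders).
That leaves 7 units to arrange: 2 × 2 × 7! = 4 × 5040 = 20160.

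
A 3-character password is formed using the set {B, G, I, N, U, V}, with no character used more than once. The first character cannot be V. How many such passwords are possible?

100

The first character has 6−1 = 5 choices (anything except V).
The remaining 2 characters are filled from the other 5 symbols without repetition: 5 × 4 = 20.
Total: 5 × 20 = 100.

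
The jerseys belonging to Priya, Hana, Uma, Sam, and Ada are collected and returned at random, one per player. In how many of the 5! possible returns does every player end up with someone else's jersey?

This is the derangement count D_5: permutations of 5 items with no fixed point.
By inclusion–exclusion this is Σ_{j=0}^{5} (−1)^j C(5,j)·(5−j)!.
Computing: 120 − 120 + 60 − 20 + 5 − 1 = 44.

44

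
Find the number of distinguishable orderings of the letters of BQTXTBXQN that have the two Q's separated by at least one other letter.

Total arrangements of BQTXTBXQN: 9!/(2!·2!·2!·2!) = 22680.
If the two Q's are adjacent, glue them into one block, leaving 8 items to arrange: (8)!/(2!·2!·2!) = 5040 ways.
Hence 22680 − 5040 = 17640.

17640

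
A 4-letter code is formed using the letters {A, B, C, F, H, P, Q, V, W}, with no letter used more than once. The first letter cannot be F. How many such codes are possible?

The first letter has 9−1 = 8 choices (anything except F).
The remaining 3 letters are filled from the other 8 symbols without repetition: 8 × 7 × 6 = 336.
Total: 8 × 336 = 2688.

2688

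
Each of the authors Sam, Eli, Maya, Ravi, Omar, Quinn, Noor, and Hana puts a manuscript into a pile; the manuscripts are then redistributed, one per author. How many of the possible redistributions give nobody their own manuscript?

Count assignments avoiding every fixed point. For any j of the 8 authors fixed to their own manuscript, the other 8−j can be arranged in (8−j)! ways.
By inclusion–exclusion this is Σ_{j=0}^{8} (−1)^j C(8,j)·(8−j)!.
Computing: 40320 − 40320 + 20160 − 6720 + 1680 − 336 + 56 − 8 + 1 = 14833.

14833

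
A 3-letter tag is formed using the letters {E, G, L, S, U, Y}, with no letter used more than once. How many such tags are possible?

120

This is a permutation of 3 out of 6: P(6,3) = 6!/3!.
6 × 5 × 4 = 120.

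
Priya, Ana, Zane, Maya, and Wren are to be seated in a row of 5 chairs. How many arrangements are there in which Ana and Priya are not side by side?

Of the 5! = 120 arrangements, those with Ana and Priya adjacent number 2 × 4! = 48 (treat the pair as a block with 2 internal orders).
So 120 − 48 = 72 arrangements keep them apart.

72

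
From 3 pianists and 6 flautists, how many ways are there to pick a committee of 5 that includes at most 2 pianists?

111

Split by how many pianists are chosen (0 through 2).
Sum: C(3,0)·C(6,5) + C(3,1)·C(6,4) + C(3,2)·C(6,3) = 6 + 45 + 60 = 111.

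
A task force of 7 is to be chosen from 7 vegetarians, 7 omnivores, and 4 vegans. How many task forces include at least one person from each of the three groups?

With no constraint there are C(18,7) = 31824 possible selections.
Subtract selections that omit an entire group: no vegetarians → C(11,7) = 330; no omnivores → C(11,7) = 330; no vegans → C(14,7) = 3432.
Add back selections omitting two groups (i.e. drawn from a single group): C(7,7) + C(7,7) + C(4,7) = 2.
By inclusion–exclusion: 31824 − 4092 + 2 = 27734.

27734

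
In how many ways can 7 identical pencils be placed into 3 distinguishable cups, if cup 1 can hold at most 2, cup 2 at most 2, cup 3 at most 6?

Without the upper bounds there are C(9,2) = 36 ways to split 7 among 3 cups.
Subtract solutions that violate a single cap (substitute x_i' = x_i − (cap_i+1)): x_1 ≥ 3 gives C(6,2) = 15; x_2 ≥ 3 gives C(6,2) = 15; x_3 ≥ 7 gives C(2,2) = 1. Together 31.
Add back pairs where two caps are both exceeded: 3 + 0 + 0 = 3.
By inclusion–exclusion the count is 36 − 31 + 3 = 8.

8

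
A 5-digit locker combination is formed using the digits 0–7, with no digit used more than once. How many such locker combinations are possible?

Choose and order 5 of the 8 symbols: the first digit has 8 options, the next 7, and so on down to 4.
8 × 7 × 6 × 5 × 4 = 6720.

6720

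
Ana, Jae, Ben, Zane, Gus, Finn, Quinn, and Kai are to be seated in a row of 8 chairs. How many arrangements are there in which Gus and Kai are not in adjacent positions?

30240

There are 8! = 40320 arrangements in all. If Gus and Kai are adjacent, merging them into one block gives 2·(7)! = 10080 arrangements.
So 40320 − 10080 = 30240 arrangements keep them apart.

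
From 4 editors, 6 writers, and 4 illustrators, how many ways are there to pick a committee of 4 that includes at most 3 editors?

1000

Split by how many editors are chosen (0 through 3).
Sum: C(4,0)·C(10,4) + C(4,1)·C(10,3) + C(4,2)·C(10,2) + C(4,3)·C(10,1) = 210 + 480 + 270 + 40 = 1000.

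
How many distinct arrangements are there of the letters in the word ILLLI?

10

Letter multiplicities in ILLLI: I×2, L×3.
So there are 5! / (3!·2!) = 10 distinguishable arrangements.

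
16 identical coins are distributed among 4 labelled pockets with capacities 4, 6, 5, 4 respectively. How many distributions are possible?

20

Without the upper bounds there are C(19,3) = 969 ways to split 16 among 4 pockets.
Subtract solutions that violate a single cap (substitute x_i' = x_i − (cap_i+1)): x_1 ≥ 5 gives C(14,3) = 364; x_2 ≥ 7 gives C(12,3) = 220; x_3 ≥ 6 gives C(13,3) = 286; x_4 ≥ 5 gives C(14,3) = 364. Together 1234.
Add back pairs where two caps are both exceeded: 35 + 56 + 84 + 20 + 35 + 56 = 286.
Subtract triples: 0 + 0 + 1 + 0 = 1.
By inclusion–exclusion the count is 969 − 1234 + 286 − 1 = 20.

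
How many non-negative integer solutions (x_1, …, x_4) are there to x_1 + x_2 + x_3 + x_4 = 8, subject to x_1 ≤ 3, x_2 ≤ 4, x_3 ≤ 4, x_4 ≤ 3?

56

Without the upper bounds there are C(11,3) = 165 ways to split 8 among 4 variables.
Subtract solutions that violate a single cap (substitute x_i' = x_i − (cap_i+1)): x_1 ≥ 4 gives C(7,3) = 35; x_2 ≥ 5 gives C(6,3) = 20; x_3 ≥ 5 gives C(6,3) = 20; x_4 ≥ 4 gives C(7,3) = 35. Together 110.
Add back pairs where two caps are both exceeded: 0 + 0 + 1 + 0 + 0 + 0 = 1.
By inclusion–exclusion the count is 165 − 110 + 1 = 56.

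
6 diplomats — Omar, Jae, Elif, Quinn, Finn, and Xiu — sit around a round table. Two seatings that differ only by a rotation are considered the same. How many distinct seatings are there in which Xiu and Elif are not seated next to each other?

Without the restriction there are (5)! = 120 seatings.
Seatings with Xiu beside Elif: treat them as a block with 2 internal orders, giving 2 × (4)! = 48.
Subtracting, 120 − 48 = 72.

72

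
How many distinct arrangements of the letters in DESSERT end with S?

With the last slot taken by S, it remains to arrange the other 6 letters (DESERT).
Those 6 letters have E appearing twice, giving (6)!/(2!) = 360.

360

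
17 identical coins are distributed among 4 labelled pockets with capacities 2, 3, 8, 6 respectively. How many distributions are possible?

10

Without the upper bounds there are C(20,3) = 1140 ways to split 17 among 4 pockets.
Subtract solutions that violate a single cap (substitute x_i' = x_i − (cap_i+1)): x_1 ≥ 3 gives C(17,3) = 680; x_2 ≥ 4 gives C(16,3) = 560; x_3 ≥ 9 gives C(11,3) = 165; x_4 ≥ 7 gives C(13,3) = 286. Together 1691.
Add back pairs where two caps are both exceeded: 286 + 56 + 120 + 35 + 84 + 4 = 585.
Subtract triples: 4 + 20 + 0 + 0 = 24.
By inclusion–exclusion the count is 1140 − 1691 + 585 − 24 = 10.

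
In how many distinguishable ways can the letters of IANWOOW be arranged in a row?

IANWOOW has 7 letters with O appearing twice and W appearing twice.
So there are 7! / (2!·2!) = 1260 distinguishable arrangements.

1260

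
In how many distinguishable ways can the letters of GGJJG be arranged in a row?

10

The 5 letters of GGJJG have repeats: G appearing 3 times and J appearing twice.
So there are 5! / (3!·2!) = 10 distinguishable arrangements.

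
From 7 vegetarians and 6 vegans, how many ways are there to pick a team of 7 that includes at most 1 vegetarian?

7

Split by how many vegetarians are chosen (0 through 1).
Sum: C(7,0)·C(6,7) + C(7,1)·C(6,6) = 0 + 7 = 7.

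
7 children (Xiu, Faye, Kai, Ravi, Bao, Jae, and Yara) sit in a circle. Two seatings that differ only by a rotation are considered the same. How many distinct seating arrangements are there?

Around a circle, 7 distinct people have 7!/7 = (6)! = 720 rotationally distinct seatings.

720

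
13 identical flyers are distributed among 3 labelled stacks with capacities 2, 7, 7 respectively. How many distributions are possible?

By stars and bars, unrestricted non-negative solutions to x_1+…+x_3 = 13 number C(13+2,2) = 105.
Subtract solutions that violate a single cap (substitute x_i' = x_i − (cap_i+1)): x_1 ≥ 3 gives C(12,2) = 66; x_2 ≥ 8 gives C(7,2) = 21; x_3 ≥ 8 gives C(7,2) = 21. Together 108.
Add back pairs where two caps are both exceeded: 6 + 6 + 0 = 12.
By inclusion–exclusion the count is 105 − 108 + 12 = 9.

9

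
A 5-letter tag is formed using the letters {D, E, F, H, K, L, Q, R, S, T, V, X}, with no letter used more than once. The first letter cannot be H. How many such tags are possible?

87120

The first letter has 12−1 = 11 choices (anything except H).
The remaining 4 letters are filled from the other 11 symbols without repetition: 11 × 10 × 9 × 8 = 7920.
Total: 11 × 7920 = 87120.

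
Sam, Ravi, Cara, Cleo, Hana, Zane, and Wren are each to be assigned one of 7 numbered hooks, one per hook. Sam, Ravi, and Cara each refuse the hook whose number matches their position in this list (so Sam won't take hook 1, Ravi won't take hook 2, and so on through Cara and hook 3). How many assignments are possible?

Let Aᵢ (for i ∈ {1, 2, 3}) be the placements that put person i in their forbidden hook. Any j of these fix j positions, leaving (7−j)! ways to fill the rest, and there are C(3,j) ways to pick which j.
By inclusion–exclusion, the number of valid placements is Σ_{j=0}^{3} (−1)^j C(3,j)·(7−j)!.
Computing: 5040 − 2160 + 360 − 24 = 3216.

3216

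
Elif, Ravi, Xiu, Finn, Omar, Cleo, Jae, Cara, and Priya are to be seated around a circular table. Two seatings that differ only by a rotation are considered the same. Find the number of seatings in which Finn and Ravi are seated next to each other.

10080

Treat {Finn, Ravi} as one unit (2 internal orders) and seat the resulting 8 units around the table: (7)! circular arrangements.
So 2 × (7)! = 2 × 5040 = 10080.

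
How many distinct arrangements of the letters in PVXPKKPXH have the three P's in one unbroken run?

Treat the 3 copies of P as a single block. The multiset to arrange is then {PPP, H, K, K, V, X, X}, 7 items in all.
That gives (7)!/(2!·2!) = 1260 arrangements.

1260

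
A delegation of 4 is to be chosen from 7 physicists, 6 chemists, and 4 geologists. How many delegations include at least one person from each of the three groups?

Unrestricted: C(17,4) = 2380 ways to pick any 4 of the 17.
Selections missing a whole group: no physicists → C(10,4) = 210; no chemists → C(11,4) = 330; no geologists → C(13,4) = 715.
Add back selections omitting two groups (i.e. drawn from a single group): C(7,4) + C(6,4) + C(4,4) = 51.
By inclusion–exclusion: 2380 − 1255 + 51 = 1176.

1176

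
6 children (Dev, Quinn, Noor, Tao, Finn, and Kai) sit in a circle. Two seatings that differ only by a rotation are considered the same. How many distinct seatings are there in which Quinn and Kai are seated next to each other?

Treat {Quinn, Kai} as one unit (2 internal orders) and seat the resulting 5 units around the table: (4)! circular arrangements.
So 2 × (4)! = 2 × 24 = 48.

48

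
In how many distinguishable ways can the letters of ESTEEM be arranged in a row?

ESTEEM has 6 letters with E appearing 3 times.
The number of distinct arrangements is 6!/(3!) = 720/6 = 120.

120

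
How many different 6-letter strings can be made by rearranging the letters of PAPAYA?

The 6 letters of PAPAYA have repeats: A appearing 3 times and P appearing twice.
Dividing 6! = 720 by 3!·2! = 12 for the repeated letters gives 60.

60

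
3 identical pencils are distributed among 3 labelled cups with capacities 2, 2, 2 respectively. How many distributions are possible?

7

By stars and bars, unrestricted non-negative solutions to x_1+…+x_3 = 3 number C(3+2,2) = 10.
Subtract solutions that violate a single cap (substitute x_i' = x_i − (cap_i+1)): x_1 ≥ 3 gives C(2,2) = 1; x_2 ≥ 3 gives C(2,2) = 1; x_3 ≥ 3 gives C(2,2) = 1. Together 3.
No two caps can be exceeded simultaneously, so the pair terms are all 0.
By inclusion–exclusion the count is 10 − 3 + 0 = 7.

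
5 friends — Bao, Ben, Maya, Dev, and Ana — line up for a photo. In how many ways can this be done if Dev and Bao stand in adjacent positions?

48

Place the 3 others and the Dev-Bao pair as 4 objects in a line; the pair has 2 internal arrangements.
So the count is 2·(4)! = 48.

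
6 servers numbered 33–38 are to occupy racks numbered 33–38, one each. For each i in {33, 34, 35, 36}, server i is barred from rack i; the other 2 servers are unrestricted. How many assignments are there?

Let Aᵢ (for 33 ≤ i ≤ 36) be the placements that put server i in its forbidden rack. Any j of these fix j positions, leaving (6−j)! ways to fill the rest, and there are C(4,j) ways to pick which j.
By inclusion–exclusion, the number of valid placements is Σ_{j=0}^{4} (−1)^j C(4,j)·(6−j)!.
Computing: 720 − 480 + 144 − 24 + 2 = 362.

362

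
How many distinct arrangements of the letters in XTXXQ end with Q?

4

With the last slot taken by Q, it remains to arrange the other 4 letters (XTXX).
Those 4 letters have X appearing 3 times, giving (4)!/(3!) = 4.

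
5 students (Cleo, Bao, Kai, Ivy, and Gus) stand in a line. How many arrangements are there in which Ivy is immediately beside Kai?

Place the 3 others and the Ivy-Kai pair as 4 objects in a line; the pair has 2 internal arrangements.
That gives 2 × 4! = 2 × 24 = 48.

48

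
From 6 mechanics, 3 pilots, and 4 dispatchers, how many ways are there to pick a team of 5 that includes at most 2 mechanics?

Split by how many mechanics are chosen (0 through 2).
Sum: C(6,0)·C(7,5) + C(6,1)·C(7,4) + C(6,2)·C(7,3) = 21 + 210 + 525 = 756.

756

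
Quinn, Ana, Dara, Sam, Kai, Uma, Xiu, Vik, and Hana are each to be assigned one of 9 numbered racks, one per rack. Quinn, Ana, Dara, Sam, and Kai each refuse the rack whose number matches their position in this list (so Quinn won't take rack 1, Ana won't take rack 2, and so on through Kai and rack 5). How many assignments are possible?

205056

Let Aᵢ (for 1 ≤ i ≤ 5) be the placements that put person i in their forbidden rack. Any j of these fix j positions, leaving (9−j)! ways to fill the rest, and there are C(5,j) ways to pick which j.
By inclusion–exclusion, the number of valid placements is Σ_{j=0}^{5} (−1)^j C(5,j)·(9−j)!.
Computing: 362880 − 201600 + 50400 − 7200 + 600 − 24 = 205056.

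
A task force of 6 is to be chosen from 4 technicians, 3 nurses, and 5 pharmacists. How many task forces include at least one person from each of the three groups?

Total 6-person selections from all 12: C(12,6) = 924.
Subtract selections that omit an entire group: no technicians → C(8,6) = 28; no nurses → C(9,6) = 84; no pharmacists → C(7,6) = 7.
Add back selections omitting two groups (i.e. drawn from a single group): C(4,6) + C(3,6) + C(5,6) = 0.
By inclusion–exclusion: 924 − 119 + 0 = 805.

805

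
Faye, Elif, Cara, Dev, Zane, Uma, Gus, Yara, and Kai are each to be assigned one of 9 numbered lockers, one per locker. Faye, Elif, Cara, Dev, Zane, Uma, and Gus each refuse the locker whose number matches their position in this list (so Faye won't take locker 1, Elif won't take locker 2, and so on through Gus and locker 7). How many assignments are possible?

165016

Let Aᵢ (for 1 ≤ i ≤ 7) be the placements that put person i in their forbidden locker. Any j of these fix j positions, leaving (9−j)! ways to fill the rest, and there are C(7,j) ways to pick which j.
By inclusion–exclusion, the number of valid placements is Σ_{j=0}^{7} (−1)^j C(7,j)·(9−j)!.
Computing: 362880 − 282240 + 105840 − 25200 + 4200 − 504 + 42 − 2 = 165016.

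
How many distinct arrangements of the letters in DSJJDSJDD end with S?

With the last slot taken by S, it remains to arrange the other 8 letters (DJJDSJDD).
Those 8 letters have D appearing 4 times and J appearing 3 times, giving (8)!/(4!·3!) = 280.

280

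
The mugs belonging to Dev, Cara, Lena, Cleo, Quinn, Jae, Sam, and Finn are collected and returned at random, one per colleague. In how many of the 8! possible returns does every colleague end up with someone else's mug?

This is the derangement count D_8: permutations of 8 items with no fixed point.
By inclusion–exclusion this is Σ_{j=0}^{8} (−1)^j C(8,j)·(8−j)!.
Computing: 40320 − 40320 + 20160 − 6720 + 1680 − 336 + 56 − 8 + 1 = 14833.

14833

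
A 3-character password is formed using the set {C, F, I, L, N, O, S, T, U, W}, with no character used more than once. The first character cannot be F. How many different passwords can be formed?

The first character has 10−1 = 9 choices (anything except F).
The remaining 2 characters are filled from the other 9 symbols without repetition: 9 × 8 = 72.
Total: 9 × 72 = 648.

648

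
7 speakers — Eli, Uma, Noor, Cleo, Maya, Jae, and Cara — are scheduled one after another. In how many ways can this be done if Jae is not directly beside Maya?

3600

Of the 7! = 5040 arrangements, those with Jae and Maya adjacent number 2 × 6! = 1440 (treat the pair as a block with 2 internal orders).
Complementary counting: 5040 − 1440 = 3600.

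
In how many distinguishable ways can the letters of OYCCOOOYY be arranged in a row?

OYCCOOOYY has 9 letters with C appearing twice, O appearing 4 times, and Y appearing 3 times.
So there are 9! / (4!·3!·2!) = 1260 distinguishable arrangements.

1260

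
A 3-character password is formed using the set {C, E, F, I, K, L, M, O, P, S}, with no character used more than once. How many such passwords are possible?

This is a permutation of 3 out of 10: P(10,3) = 10!/7!.
That product is 10 × 9 × 8 = 720.

720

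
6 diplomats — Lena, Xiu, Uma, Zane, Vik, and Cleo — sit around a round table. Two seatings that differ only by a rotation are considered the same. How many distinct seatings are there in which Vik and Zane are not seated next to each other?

72

All circular seatings of 6 people number (5)! = 120.
Those with Vik next to Zane: fuse the pair into one unit and seat 5 units around a circle — 2·(4)! = 48.
Subtracting, 120 − 48 = 72.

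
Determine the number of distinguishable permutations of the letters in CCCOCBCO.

168

Letter multiplicities in CCCOCBCO: B×1, C×5, O×2.
Dividing 8! = 40320 by 5!·2! = 240 for the repeated letters gives 168.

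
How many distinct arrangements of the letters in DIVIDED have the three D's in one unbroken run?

Treat the 3 copies of D as a single block. The multiset to arrange is then {DDD, E, I, I, V}, 5 items in all.
That gives (5)!/(2!) = 60 arrangements.

60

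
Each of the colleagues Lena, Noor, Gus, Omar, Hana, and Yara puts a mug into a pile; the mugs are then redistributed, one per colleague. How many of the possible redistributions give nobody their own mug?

265

Let Aᵢ be the assignments in which colleague i gets their own mug. We want the size of the complement of A₁∪…∪A_6.
By inclusion–exclusion this is Σ_{j=0}^{6} (−1)^j C(6,j)·(6−j)!.
Computing: 720 − 720 + 360 − 120 + 30 − 6 + 1 = 265.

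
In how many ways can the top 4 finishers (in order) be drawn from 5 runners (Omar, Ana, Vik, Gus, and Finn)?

There are 5 choices for 1st place, 4 for 2nd, and so on down to 2 for position 4.
That gives 5 × 4 × 3 × 2 = 120.

120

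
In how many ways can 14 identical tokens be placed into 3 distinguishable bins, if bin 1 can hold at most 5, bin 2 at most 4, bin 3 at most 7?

Without the upper bounds there are C(16,2) = 120 ways to split 14 among 3 bins.
Subtract solutions that violate a single cap (substitute x_i' = x_i − (cap_i+1)): x_1 ≥ 6 gives C(10,2) = 45; x_2 ≥ 5 gives C(11,2) = 55; x_3 ≥ 8 gives C(8,2) = 28. Together 128.
Add back pairs where two caps are both exceeded: 10 + 1 + 3 = 14.
By inclusion–exclusion the count is 120 − 128 + 14 = 6.

6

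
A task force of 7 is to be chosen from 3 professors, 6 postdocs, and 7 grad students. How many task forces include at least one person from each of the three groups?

Total 7-person selections from all 16: C(16,7) = 11440.
Subtract selections that omit an entire group: no professors → C(13,7) = 1716; no postdocs → C(10,7) = 120; no grad students → C(9,7) = 36.
Add back selections omitting two groups (i.e. drawn from a single group): C(3,7) + C(6,7) + C(7,7) = 1.
By inclusion–exclusion: 11440 − 1872 + 1 = 9569.

9569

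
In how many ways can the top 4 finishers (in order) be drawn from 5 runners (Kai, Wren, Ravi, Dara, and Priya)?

120

There are 5 choices for 1st place, 4 for 2nd, and so on down to 2 for position 4.
That gives 5 × 4 × 3 × 2 = 120.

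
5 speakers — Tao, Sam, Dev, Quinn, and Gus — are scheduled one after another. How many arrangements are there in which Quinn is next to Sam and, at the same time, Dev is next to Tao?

24

Treat {Quinn,Sam} as one block (2 orders) and {Dev,Tao} as another (2 orders).
That leaves 3 units to arrange: 2 × 2 × 3! = 4 × 6 = 24.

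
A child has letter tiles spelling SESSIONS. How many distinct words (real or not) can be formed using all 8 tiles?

1680

SESSIONS has 8 letters with S appearing 4 times.
So there are 8! / (4!) = 1680 distinguishable arrangements.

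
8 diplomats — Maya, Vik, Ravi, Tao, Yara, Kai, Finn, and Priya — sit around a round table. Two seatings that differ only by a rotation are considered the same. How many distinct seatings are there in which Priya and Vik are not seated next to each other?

All circular seatings of 8 people number (7)! = 5040.
Those with Priya next to Vik: fuse the pair into one unit and seat 7 units around a circle — 2·(6)! = 1440.
Subtracting, 5040 − 1440 = 3600.

3600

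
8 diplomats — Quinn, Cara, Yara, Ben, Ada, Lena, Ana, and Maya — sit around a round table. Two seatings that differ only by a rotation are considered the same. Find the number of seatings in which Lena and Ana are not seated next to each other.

All circular seatings of 8 people number (7)! = 5040.
Seatings with Lena beside Ana: treat them as a block with 2 internal orders, giving 2 × (6)! = 1440.
Subtracting, 5040 − 1440 = 3600.

3600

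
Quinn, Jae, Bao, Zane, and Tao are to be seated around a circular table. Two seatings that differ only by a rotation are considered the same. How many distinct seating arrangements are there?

Fix one person's seat to break rotational symmetry; the remaining 4 people can be arranged in (4)! = 24 ways.

24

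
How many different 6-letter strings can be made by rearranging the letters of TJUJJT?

Letter multiplicities in TJUJJT: J×3, T×2, U×1.
So there are 6! / (3!·2!) = 60 distinguishable arrangements.

60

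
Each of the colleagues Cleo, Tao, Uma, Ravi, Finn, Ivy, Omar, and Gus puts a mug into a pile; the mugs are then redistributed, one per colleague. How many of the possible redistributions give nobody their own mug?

This is the derangement count D_8: permutations of 8 items with no fixed point.
By inclusion–exclusion this is Σ_{j=0}^{8} (−1)^j C(8,j)·(8−j)!.
Computing: 40320 − 40320 + 20160 − 6720 + 1680 − 336 + 56 − 8 + 1 = 14833.

14833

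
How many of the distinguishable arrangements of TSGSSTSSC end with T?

Fix T in the last position and arrange the remaining 8 letters.
Those 8 letters have S appearing 5 times, giving (8)!/(5!) = 336.

336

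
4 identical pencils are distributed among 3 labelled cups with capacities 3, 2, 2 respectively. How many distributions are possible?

By stars and bars, unrestricted non-negative solutions to x_1+…+x_3 = 4 number C(4+2,2) = 15.
Subtract solutions that violate a single cap (substitute x_i' = x_i − (cap_i+1)): x_1 ≥ 4 gives C(2,2) = 1; x_2 ≥ 3 gives C(3,2) = 3; x_3 ≥ 3 gives C(3,2) = 3. Together 7.
No two caps can be exceeded simultaneously, so the pair terms are all 0.
By inclusion–exclusion the count is 15 − 7 + 0 = 8.

8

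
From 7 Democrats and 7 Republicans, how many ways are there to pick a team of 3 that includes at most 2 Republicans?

Split by how many Republicans are chosen (0 through 2).
Sum: C(7,0)·C(7,3) + C(7,1)·C(7,2) + C(7,2)·C(7,1) = 35 + 147 + 147 = 329.

329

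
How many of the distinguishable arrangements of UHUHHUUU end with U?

35

Fix U in the last position and arrange the remaining 7 letters.
Those 7 letters have H appearing 3 times and U appearing 4 times, giving (7)!/(4!·3!) = 35.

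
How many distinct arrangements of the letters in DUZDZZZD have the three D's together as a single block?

Treat the 3 copies of D as a single block. The multiset to arrange is then {DDD, U, Z, Z, Z, Z}, 6 items in all.
That gives (6)!/(4!) = 30 arrangements.

30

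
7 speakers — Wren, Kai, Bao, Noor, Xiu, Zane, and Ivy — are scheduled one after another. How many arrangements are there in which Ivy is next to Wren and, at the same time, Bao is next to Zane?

480

Treat {Ivy,Wren} as one block (2 orders) and {Bao,Zane} as another (2 orders).
That leaves 5 units to arrange: 2 × 2 × 5! = 4 × 120 = 480.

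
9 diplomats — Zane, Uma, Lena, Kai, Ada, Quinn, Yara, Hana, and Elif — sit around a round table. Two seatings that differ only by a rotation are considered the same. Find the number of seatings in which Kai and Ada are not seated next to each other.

Without the restriction there are (8)! = 40320 seatings.
Seatings with Kai beside Ada: treat them as a block with 2 internal orders, giving 2 × (7)! = 10080.
Subtracting, 40320 − 10080 = 30240.

30240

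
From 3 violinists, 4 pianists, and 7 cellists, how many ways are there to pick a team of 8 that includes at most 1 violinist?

1155

Split by how many violinists are chosen (0 through 1).
Sum: C(3,0)·C(11,8) + C(3,1)·C(11,7) = 165 + 990 = 1155.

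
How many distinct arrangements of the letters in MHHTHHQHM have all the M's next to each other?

Treat the 2 copies of M as a single block. The multiset to arrange is then {MM, H, H, H, H, H, Q, T}, 8 items in all.
That gives (8)!/(5!) = 336 arrangements.

336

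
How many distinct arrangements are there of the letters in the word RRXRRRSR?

56

Letter multiplicities in RRXRRRSR: R×6, S×1, X×1.
The number of distinct arrangements is 8!/(6!) = 40320/720 = 56.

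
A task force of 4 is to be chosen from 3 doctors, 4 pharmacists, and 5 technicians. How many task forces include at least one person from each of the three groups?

270

Unrestricted: C(12,4) = 495 ways to pick any 4 of the 12.
Selections missing a whole group: no doctors → C(9,4) = 126; no pharmacists → C(8,4) = 70; no technicians → C(7,4) = 35.
Add back selections omitting two groups (i.e. drawn from a single group): C(3,4) + C(4,4) + C(5,4) = 6.
By inclusion–exclusion: 495 − 231 + 6 = 270.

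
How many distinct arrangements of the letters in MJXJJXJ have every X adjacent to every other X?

Treat the 2 copies of X as a single block. The multiset to arrange is then {XX, J, J, J, J, M}, 6 items in all.
That gives (6)!/(4!) = 30 arrangements.

30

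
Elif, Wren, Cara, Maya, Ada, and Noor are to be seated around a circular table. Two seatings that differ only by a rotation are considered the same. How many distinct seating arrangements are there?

Seat Elif anywhere (absorbing the rotational symmetry), then permute the other 5: (5)! = 120.

120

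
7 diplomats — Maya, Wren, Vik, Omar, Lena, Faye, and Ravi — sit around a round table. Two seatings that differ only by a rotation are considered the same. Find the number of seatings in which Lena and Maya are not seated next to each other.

Without the restriction there are (6)! = 720 seatings.
Those with Lena next to Maya: fuse the pair into one unit and seat 6 units around a circle — 2·(5)! = 240.
Subtracting, 720 − 240 = 480.

480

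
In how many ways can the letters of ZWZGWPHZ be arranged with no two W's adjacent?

2520

There are 8!/(3!·2!) = 3360 arrangements of ZWZGWPHZ in total.
Arrangements with the W's together: treat WW as one letter, giving (7)!/(3!) = 840.
Hence 3360 − 840 = 2520.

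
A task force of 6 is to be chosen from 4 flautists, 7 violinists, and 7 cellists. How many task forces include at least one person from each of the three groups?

Unrestricted: C(18,6) = 18564 ways to pick any 6 of the 18.
Subtract selections that omit an entire group: no flautists → C(14,6) = 3003; no violinists → C(11,6) = 462; no cellists → C(11,6) = 462.
Add back selections omitting two groups (i.e. drawn from a single group): C(4,6) + C(7,6) + C(7,6) = 14.
By inclusion–exclusion: 18564 − 3927 + 14 = 14651.

14651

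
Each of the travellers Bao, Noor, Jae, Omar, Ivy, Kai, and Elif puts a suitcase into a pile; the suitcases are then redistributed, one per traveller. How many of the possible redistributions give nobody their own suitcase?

Count assignments avoiding every fixed point. For any j of the 7 travellers fixed to their own suitcase, the other 7−j can be arranged in (7−j)! ways.
By inclusion–exclusion this is Σ_{j=0}^{7} (−1)^j C(7,j)·(7−j)!.
Computing: 5040 − 5040 + 2520 − 840 + 210 − 42 + 7 − 1 = 1854.

1854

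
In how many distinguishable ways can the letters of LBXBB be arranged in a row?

Letter multiplicities in LBXBB: B×3, L×1, X×1.
The number of distinct arrangements is 5!/(3!) = 120/6 = 20.

20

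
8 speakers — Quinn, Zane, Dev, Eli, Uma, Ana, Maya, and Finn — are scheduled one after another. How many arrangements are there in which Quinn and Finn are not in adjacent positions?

30240

There are 8! = 40320 arrangements in all. If Quinn and Finn are adjacent, merging them into one block gives 2·(7)! = 10080 arrangements.
So 40320 − 10080 = 30240 arrangements keep them apart.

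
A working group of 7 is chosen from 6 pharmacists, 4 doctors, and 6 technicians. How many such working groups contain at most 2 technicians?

Split by how many technicians are chosen (0 through 2).
Sum: C(6,0)·C(10,7) + C(6,1)·C(10,6) + C(6,2)·C(10,5) = 120 + 1260 + 3780 = 5160.

5160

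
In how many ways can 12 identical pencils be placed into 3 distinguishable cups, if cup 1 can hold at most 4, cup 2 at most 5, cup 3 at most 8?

20

By stars and bars, unrestricted non-negative solutions to x_1+…+x_3 = 12 number C(12+2,2) = 91.
Subtract solutions that violate a single cap (substitute x_i' = x_i − (cap_i+1)): x_1 ≥ 5 gives C(9,2) = 36; x_2 ≥ 6 gives C(8,2) = 28; x_3 ≥ 9 gives C(5,2) = 10. Together 74.
Add back pairs where two caps are both exceeded: 3 + 0 + 0 = 3.
By inclusion–exclusion the count is 91 − 74 + 3 = 20.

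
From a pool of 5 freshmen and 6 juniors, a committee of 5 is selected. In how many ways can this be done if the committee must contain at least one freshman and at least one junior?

455

Unrestricted: C(11,5) = 462 ways to pick any 5 of the 11.
Subtract selections that omit an entire group: no freshmen → C(6,5) = 6; no juniors → C(5,5) = 1.
Both groups omitted at once is impossible, so 462 − 7 = 455.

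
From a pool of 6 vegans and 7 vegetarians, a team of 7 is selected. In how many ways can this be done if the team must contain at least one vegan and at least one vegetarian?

1715

Total 7-person selections from all 13: C(13,7) = 1716.
Subtract selections that omit an entire group: no vegans → C(7,7) = 1; no vegetarians → C(6,7) = 0.
Both groups omitted at once is impossible, so 1716 − 1 = 1715.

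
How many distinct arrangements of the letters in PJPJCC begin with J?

With the first slot taken by J, it remains to arrange the other 5 letters (PPJCC).
Those 5 letters have C appearing twice and P appearing twice, giving (5)!/(2!·2!) = 30.

30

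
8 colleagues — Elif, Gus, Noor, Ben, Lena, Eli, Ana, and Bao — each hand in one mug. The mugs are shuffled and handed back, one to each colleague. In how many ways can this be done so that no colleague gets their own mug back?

14833

Let Aᵢ be the assignments in which colleague i gets their own mug. We want the size of the complement of A₁∪…∪A_8.
By inclusion–exclusion this is Σ_{j=0}^{8} (−1)^j C(8,j)·(8−j)!.
Computing: 40320 − 40320 + 20160 − 6720 + 1680 − 336 + 56 − 8 + 1 = 14833.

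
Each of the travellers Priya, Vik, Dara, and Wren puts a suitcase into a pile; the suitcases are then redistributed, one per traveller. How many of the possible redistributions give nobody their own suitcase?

9

Let Aᵢ be the assignments in which traveller i gets their own suitcase. We want the size of the complement of A₁∪…∪A_4.
By inclusion–exclusion this is Σ_{j=0}^{4} (−1)^j C(4,j)·(4−j)!.
Computing: 24 − 24 + 12 − 4 + 1 = 9.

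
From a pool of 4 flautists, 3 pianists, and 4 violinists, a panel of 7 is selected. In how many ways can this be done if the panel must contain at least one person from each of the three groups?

320

Total 7-person selections from all 11: C(11,7) = 330.
Subtract selections that omit an entire group: no flautists → C(7,7) = 1; no pianists → C(8,7) = 8; no violinists → C(7,7) = 1.
Add back selections omitting two groups (i.e. drawn from a single group): C(4,7) + C(3,7) + C(4,7) = 0.
By inclusion–exclusion: 330 − 10 + 0 = 320.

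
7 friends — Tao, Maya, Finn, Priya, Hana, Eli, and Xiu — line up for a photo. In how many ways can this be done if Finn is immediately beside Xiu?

Glue Finn and Xiu into one block (2 internal orders), leaving 6 units to arrange in a row.
So the count is 2·(6)! = 1440.

1440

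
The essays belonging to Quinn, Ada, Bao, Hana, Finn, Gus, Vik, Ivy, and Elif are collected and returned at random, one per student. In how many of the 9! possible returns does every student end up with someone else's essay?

133496

Count assignments avoiding every fixed point. For any j of the 9 students fixed to their own essay, the other 9−j can be arranged in (9−j)! ways.
By inclusion–exclusion this is Σ_{j=0}^{9} (−1)^j C(9,j)·(9−j)!.
Computing: 362880 − 362880 + 181440 − 60480 + 15120 − 3024 + 504 − 72 + 9 − 1 = 133496.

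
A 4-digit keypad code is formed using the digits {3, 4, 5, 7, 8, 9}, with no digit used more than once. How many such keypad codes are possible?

With no repetition, fill the 4 digits in order: 6 choices, then 5, down to 3.
That product is 6 × 5 × 4 × 3 = 360.

360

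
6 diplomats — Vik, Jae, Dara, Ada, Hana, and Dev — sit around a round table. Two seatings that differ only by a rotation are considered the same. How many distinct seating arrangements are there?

120

Seat Vik anywhere (absorbing the rotational symmetry), then permute the other 5: (5)! = 120.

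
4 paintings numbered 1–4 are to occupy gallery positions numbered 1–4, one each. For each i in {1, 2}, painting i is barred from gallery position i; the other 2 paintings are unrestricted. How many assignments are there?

Let Aᵢ (for i ∈ {1, 2}) be the placements that put painting i in its forbidden gallery position. Any j of these fix j positions, leaving (4−j)! ways to fill the rest, and there are C(2,j) ways to pick which j.
By inclusion–exclusion, the number of valid placements is Σ_{j=0}^{2} (−1)^j C(2,j)·(4−j)!.
Computing: 24 − 12 + 2 = 14.

14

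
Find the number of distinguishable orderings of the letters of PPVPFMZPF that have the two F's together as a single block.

Treat the 2 copies of F as a single block. The multiset to arrange is then {FF, M, P, P, P, P, V, Z}, 8 items in all.
That gives (8)!/(4!) = 1680 arrangements.

1680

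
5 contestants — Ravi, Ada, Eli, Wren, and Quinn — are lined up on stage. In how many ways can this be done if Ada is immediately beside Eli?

48

Place the 3 others and the Ada-Eli pair as 4 objects in a line; the pair has 2 internal arrangements.
So the count is 2·(4)! = 48.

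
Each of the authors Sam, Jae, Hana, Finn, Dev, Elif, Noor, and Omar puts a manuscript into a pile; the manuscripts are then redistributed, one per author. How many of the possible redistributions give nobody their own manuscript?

This is the derangement count D_8: permutations of 8 items with no fixed point.
By inclusion–exclusion this is Σ_{j=0}^{8} (−1)^j C(8,j)·(8−j)!.
Computing: 40320 − 40320 + 20160 − 6720 + 1680 − 336 + 56 − 8 + 1 = 14833.

14833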